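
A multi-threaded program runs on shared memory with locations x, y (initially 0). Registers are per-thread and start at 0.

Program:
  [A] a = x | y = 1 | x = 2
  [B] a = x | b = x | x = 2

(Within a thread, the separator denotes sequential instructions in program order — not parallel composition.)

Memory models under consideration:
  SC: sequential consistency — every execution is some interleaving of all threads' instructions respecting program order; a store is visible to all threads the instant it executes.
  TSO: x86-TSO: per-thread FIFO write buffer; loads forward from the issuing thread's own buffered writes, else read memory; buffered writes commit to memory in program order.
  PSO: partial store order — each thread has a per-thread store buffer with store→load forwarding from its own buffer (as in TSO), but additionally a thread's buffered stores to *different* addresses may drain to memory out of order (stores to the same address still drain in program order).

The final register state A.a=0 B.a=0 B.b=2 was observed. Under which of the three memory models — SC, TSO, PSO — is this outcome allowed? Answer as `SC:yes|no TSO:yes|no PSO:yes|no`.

outcome vector order: (A.a,B.a,B.b)
[SC] allowed = {000; 002; 022; 200}
[TSO] allowed = {000; 002; 022; 200}
[PSO] allowed = {000; 002; 022; 200}
target 002 ∈ {SC,TSO,PSO}

SC:yes TSO:yes PSO:yes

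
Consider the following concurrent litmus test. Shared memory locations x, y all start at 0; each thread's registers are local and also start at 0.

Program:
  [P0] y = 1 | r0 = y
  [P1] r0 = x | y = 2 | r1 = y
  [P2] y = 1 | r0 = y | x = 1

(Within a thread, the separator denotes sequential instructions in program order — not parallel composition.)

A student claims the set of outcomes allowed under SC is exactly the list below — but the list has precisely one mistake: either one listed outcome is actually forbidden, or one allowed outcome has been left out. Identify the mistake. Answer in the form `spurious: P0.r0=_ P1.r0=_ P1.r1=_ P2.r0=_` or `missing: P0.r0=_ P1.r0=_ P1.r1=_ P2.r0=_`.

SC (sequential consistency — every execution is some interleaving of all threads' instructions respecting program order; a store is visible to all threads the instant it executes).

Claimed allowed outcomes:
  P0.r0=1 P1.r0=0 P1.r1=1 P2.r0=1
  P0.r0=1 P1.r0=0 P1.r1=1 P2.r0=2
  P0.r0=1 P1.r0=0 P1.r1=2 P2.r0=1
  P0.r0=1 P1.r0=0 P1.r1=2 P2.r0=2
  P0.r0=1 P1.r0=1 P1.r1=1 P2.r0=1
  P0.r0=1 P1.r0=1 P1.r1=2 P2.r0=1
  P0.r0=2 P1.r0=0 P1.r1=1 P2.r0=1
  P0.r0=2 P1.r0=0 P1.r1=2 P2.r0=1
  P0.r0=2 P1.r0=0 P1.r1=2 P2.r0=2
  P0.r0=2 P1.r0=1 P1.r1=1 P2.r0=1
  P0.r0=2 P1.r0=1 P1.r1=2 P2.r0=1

spurious: P0.r0=2 P1.r0=1 P1.r1=1 P2.r0=1

outcome vector order: (P0.r0,P1.r0,P1.r1,P2.r0)
SC (10): (1,0,1,1) (1,0,1,2) (1,0,2,1) (1,0,2,2) (1,1,1,1) (1,1,2,1) (2,0,1,1) (2,0,2,1) (2,0,2,2) (2,1,2,1)
claimed∖SC = {(2,1,1,1)}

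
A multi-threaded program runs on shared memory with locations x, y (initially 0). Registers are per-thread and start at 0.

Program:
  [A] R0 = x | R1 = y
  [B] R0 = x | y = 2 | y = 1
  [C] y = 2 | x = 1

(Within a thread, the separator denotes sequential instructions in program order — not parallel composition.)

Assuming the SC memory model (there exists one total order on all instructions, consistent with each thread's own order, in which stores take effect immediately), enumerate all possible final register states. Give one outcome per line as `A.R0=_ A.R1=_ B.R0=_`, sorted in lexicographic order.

outcome vector order: (A.R0,A.R1,B.R0)
|SC outcomes| = 10

A.R0=0 A.R1=0 B.R0=0
A.R0=0 A.R1=0 B.R0=1
A.R0=0 A.R1=1 B.R0=0
A.R0=0 A.R1=1 B.R0=1
A.R0=0 A.R1=2 B.R0=0
A.R0=0 A.R1=2 B.R0=1
A.R0=1 A.R1=1 B.R0=0
A.R0=1 A.R1=1 B.R0=1
A.R0=1 A.R1=2 B.R0=0
A.R0=1 A.R1=2 B.R0=1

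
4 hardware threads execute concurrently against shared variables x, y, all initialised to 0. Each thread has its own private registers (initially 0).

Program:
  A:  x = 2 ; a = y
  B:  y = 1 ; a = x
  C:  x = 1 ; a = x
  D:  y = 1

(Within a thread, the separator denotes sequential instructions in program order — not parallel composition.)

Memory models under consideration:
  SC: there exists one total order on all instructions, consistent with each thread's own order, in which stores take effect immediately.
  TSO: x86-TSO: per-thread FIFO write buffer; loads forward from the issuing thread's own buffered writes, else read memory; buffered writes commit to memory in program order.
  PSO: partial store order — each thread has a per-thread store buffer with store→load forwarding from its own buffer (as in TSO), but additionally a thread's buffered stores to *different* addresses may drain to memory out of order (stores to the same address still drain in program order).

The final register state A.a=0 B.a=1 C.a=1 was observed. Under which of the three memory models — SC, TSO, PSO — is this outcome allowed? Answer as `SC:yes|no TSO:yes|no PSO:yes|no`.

outcome vector order: (A.a,B.a,C.a)
SC (9): (0,1,1) (0,2,1) (0,2,2) (1,0,1) (1,0,2) (1,1,1) (1,1,2) (1,2,1) (1,2,2)
TSO (12): (0,0,1) (0,0,2) (0,1,1) (0,1,2) (0,2,1) (0,2,2) (1,0,1) (1,0,2) (1,1,1) (1,1,2) (1,2,1) (1,2,2)
PSO (12): (0,0,1) (0,0,2) (0,1,1) (0,1,2) (0,2,1) (0,2,2) (1,0,1) (1,0,2) (1,1,1) (1,1,2) (1,2,1) (1,2,2)
target (0,1,1) ∈ {SC,TSO,PSO}

SC:yes TSO:yes PSO:yes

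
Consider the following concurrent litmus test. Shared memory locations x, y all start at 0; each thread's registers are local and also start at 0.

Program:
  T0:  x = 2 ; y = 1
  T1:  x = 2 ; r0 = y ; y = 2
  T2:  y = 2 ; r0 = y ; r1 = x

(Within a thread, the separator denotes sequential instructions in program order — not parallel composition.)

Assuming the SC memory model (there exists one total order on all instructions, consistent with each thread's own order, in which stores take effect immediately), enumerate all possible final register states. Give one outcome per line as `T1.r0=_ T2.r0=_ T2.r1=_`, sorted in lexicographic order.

T1.r0=0 T2.r0=1 T2.r1=2
T1.r0=0 T2.r0=2 T2.r1=2
T1.r0=1 T2.r0=1 T2.r1=2
T1.r0=1 T2.r0=2 T2.r1=0
T1.r0=1 T2.r0=2 T2.r1=2
T1.r0=2 T2.r0=1 T2.r1=2
T1.r0=2 T2.r0=2 T2.r1=0
T1.r0=2 T2.r0=2 T2.r1=2

outcome vector order: (T1.r0,T2.r0,T2.r1)
|SC outcomes| = 8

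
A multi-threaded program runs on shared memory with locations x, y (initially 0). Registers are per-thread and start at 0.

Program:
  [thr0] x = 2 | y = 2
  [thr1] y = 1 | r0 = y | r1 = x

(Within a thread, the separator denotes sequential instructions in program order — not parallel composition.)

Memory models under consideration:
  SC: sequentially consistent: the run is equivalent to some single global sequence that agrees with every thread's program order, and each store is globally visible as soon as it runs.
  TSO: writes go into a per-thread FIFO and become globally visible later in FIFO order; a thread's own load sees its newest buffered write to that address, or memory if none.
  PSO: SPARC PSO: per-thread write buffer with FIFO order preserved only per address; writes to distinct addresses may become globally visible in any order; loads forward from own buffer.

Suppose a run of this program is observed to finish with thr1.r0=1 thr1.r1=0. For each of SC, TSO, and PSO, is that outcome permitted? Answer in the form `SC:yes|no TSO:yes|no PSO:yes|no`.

SC:yes TSO:yes PSO:yes

outcome vector order: (thr1.r0,thr1.r1)
SC: 3 outcomes — {(1,0); (1,2); (2,2)}
TSO: 3 outcomes — {(1,0); (1,2); (2,2)}
PSO: 4 outcomes — {(1,0); (1,2); (2,0); (2,2)}
target (1,0) ∈ {SC,TSO,PSO}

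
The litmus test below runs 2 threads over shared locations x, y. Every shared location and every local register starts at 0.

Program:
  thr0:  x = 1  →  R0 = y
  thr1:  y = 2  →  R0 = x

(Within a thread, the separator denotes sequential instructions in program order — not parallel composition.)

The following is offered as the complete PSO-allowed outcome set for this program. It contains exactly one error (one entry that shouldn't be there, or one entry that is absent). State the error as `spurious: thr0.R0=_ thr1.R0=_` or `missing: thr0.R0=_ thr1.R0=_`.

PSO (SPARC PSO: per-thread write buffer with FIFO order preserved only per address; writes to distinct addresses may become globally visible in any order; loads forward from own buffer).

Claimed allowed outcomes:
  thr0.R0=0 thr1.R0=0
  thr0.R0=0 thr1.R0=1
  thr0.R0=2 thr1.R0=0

missing: thr0.R0=2 thr1.R0=1

outcome vector order: (thr0.R0,thr1.R0)
under PSO → <0 0>; <0 1>; <2 0>; <2 1>
PSO∖claimed = {<2 1>}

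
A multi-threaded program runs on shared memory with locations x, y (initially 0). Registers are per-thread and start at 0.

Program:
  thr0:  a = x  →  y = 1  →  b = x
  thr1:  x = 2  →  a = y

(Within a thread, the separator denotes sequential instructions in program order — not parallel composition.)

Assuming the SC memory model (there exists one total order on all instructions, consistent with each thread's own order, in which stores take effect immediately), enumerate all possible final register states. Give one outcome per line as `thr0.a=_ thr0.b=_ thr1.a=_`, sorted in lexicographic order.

thr0.a=0 thr0.b=0 thr1.a=1
thr0.a=0 thr0.b=2 thr1.a=0
thr0.a=0 thr0.b=2 thr1.a=1
thr0.a=2 thr0.b=2 thr1.a=0
thr0.a=2 thr0.b=2 thr1.a=1

outcome vector order: (thr0.a,thr0.b,thr1.a)
|SC outcomes| = 5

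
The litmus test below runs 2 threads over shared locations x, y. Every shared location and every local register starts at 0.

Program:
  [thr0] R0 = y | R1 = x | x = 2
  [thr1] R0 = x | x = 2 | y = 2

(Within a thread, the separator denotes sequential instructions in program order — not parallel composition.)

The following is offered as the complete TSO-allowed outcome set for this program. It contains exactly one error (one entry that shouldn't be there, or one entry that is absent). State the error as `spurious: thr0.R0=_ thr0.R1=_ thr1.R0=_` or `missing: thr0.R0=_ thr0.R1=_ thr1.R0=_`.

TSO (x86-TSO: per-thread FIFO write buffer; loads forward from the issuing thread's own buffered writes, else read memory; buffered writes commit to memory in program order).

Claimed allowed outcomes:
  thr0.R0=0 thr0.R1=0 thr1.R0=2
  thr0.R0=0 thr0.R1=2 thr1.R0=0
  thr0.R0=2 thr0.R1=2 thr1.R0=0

outcome vector order: (thr0.R0,thr0.R1,thr1.R0)
[TSO] allowed = {<0 0 0> <0 0 2> <0 2 0> <2 2 0>}
TSO∖claimed = {<0 0 0>}

missing: thr0.R0=0 thr0.R1=0 thr1.R0=0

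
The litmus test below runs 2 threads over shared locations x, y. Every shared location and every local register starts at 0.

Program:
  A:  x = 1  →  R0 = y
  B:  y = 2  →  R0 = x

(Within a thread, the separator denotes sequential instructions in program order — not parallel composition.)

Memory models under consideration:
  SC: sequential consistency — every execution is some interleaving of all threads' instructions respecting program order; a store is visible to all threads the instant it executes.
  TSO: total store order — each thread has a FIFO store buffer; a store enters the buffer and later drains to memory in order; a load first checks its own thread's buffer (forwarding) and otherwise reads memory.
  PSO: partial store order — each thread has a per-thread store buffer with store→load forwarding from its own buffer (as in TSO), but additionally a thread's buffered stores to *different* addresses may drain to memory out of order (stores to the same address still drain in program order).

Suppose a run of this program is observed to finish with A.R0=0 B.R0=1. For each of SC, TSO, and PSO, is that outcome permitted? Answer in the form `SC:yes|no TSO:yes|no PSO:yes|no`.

outcome vector order: (A.R0,B.R0)
[SC] allowed = {<0 1>; <2 0>; <2 1>}
[TSO] allowed = {<0 0>; <0 1>; <2 0>; <2 1>}
[PSO] allowed = {<0 0>; <0 1>; <2 0>; <2 1>}
target <0 1> ∈ {SC,TSO,PSO}

SC:yes TSO:yes PSO:yes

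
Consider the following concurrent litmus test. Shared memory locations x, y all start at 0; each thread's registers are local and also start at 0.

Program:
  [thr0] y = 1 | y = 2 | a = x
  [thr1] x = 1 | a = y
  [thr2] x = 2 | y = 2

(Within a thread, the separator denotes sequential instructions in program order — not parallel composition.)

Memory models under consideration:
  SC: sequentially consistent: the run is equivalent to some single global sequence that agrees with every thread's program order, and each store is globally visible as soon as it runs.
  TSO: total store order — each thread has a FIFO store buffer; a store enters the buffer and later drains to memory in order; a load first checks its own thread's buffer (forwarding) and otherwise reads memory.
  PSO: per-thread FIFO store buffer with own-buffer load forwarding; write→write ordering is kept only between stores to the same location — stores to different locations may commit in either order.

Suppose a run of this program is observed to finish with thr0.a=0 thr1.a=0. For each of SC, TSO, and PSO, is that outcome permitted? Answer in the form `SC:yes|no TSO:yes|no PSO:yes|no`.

outcome vector order: (thr0.a,thr1.a)
under SC → 0/2 1/0 1/1 1/2 2/0 2/1 2/2
under TSO → 0/0 0/1 0/2 1/0 1/1 1/2 2/0 2/1 2/2
under PSO → 0/0 0/1 0/2 1/0 1/1 1/2 2/0 2/1 2/2
target 0/0 ∈ {TSO,PSO}

SC:no TSO:yes PSO:yes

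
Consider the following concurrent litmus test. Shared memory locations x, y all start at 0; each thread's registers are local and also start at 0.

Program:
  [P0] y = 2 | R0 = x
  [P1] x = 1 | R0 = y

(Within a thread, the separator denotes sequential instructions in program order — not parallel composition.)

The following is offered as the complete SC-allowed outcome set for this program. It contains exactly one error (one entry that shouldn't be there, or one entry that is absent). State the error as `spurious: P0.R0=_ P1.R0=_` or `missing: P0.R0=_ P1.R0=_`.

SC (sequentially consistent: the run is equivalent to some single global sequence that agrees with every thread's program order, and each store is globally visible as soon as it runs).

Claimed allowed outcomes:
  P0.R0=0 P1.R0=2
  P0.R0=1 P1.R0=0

outcome vector order: (P0.R0,P1.R0)
under SC → 02; 10; 12
SC∖claimed = {12}

missing: P0.R0=1 P1.R0=2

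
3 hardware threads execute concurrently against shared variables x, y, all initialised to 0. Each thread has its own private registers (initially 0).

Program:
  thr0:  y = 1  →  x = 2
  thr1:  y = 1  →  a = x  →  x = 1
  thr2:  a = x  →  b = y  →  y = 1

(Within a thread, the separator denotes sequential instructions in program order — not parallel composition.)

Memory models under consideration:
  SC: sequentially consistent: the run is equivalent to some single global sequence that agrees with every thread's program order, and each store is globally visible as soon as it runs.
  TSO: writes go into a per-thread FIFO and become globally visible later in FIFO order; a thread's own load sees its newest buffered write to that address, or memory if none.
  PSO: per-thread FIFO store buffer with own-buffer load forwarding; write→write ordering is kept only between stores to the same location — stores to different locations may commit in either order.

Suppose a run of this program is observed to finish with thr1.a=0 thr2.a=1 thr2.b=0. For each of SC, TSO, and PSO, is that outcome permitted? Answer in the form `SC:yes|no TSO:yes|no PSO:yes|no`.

SC:no TSO:no PSO:yes

outcome vector order: (thr1.a,thr2.a,thr2.b)
SC: 8 outcomes — {0/0/0 0/0/1 0/1/1 0/2/1 2/0/0 2/0/1 2/1/1 2/2/1}
TSO: 8 outcomes — {0/0/0 0/0/1 0/1/1 0/2/1 2/0/0 2/0/1 2/1/1 2/2/1}
PSO: 12 outcomes — {0/0/0 0/0/1 0/1/0 0/1/1 0/2/0 0/2/1 2/0/0 2/0/1 2/1/0 2/1/1 2/2/0 2/2/1}
target 0/1/0 ∈ {PSO}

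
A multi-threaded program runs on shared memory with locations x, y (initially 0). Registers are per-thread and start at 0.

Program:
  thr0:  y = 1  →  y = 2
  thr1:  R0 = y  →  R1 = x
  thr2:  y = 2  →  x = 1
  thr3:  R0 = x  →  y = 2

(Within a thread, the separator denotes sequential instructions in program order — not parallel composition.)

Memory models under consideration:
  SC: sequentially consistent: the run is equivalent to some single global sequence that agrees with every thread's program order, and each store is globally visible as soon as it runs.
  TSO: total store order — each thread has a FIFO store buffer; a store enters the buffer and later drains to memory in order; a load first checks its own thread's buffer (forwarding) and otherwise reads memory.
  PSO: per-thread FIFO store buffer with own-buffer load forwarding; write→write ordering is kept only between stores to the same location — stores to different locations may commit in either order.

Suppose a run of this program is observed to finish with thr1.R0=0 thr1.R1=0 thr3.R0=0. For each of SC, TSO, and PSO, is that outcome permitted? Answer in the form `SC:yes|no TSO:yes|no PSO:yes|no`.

SC:yes TSO:yes PSO:yes

outcome vector order: (thr1.R0,thr1.R1,thr3.R0)
SC (12): 0/0/0, 0/0/1, 0/1/0, 0/1/1, 1/0/0, 1/0/1, 1/1/0, 1/1/1, 2/0/0, 2/0/1, 2/1/0, 2/1/1
TSO (12): 0/0/0, 0/0/1, 0/1/0, 0/1/1, 1/0/0, 1/0/1, 1/1/0, 1/1/1, 2/0/0, 2/0/1, 2/1/0, 2/1/1
PSO (12): 0/0/0, 0/0/1, 0/1/0, 0/1/1, 1/0/0, 1/0/1, 1/1/0, 1/1/1, 2/0/0, 2/0/1, 2/1/0, 2/1/1
target 0/0/0 ∈ {SC,TSO,PSO}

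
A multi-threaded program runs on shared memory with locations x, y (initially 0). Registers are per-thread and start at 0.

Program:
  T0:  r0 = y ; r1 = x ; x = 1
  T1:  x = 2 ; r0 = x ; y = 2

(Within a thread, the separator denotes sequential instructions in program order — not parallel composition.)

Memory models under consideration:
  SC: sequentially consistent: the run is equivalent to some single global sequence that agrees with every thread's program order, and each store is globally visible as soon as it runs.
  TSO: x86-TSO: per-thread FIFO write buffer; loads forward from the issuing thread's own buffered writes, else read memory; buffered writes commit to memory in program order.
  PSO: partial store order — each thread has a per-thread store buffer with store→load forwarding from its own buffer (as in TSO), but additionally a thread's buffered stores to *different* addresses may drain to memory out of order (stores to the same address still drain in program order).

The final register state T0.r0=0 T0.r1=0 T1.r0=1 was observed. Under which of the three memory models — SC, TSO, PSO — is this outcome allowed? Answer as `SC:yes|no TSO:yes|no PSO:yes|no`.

SC:yes TSO:yes PSO:yes

outcome vector order: (T0.r0,T0.r1,T1.r0)
SC (5): <0 0 1> <0 0 2> <0 2 1> <0 2 2> <2 2 2>
TSO (5): <0 0 1> <0 0 2> <0 2 1> <0 2 2> <2 2 2>
PSO (6): <0 0 1> <0 0 2> <0 2 1> <0 2 2> <2 0 2> <2 2 2>
target <0 0 1> ∈ {SC,TSO,PSO}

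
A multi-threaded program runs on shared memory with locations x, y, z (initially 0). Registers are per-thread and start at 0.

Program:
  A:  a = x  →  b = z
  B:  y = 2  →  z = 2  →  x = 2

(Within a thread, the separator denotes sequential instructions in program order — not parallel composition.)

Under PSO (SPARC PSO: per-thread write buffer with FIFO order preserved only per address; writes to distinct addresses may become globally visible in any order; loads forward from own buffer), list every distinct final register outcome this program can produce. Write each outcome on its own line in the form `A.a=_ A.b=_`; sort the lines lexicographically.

outcome vector order: (A.a,A.b)
|PSO outcomes| = 4

A.a=0 A.b=0
A.a=0 A.b=2
A.a=2 A.b=0
A.a=2 A.b=2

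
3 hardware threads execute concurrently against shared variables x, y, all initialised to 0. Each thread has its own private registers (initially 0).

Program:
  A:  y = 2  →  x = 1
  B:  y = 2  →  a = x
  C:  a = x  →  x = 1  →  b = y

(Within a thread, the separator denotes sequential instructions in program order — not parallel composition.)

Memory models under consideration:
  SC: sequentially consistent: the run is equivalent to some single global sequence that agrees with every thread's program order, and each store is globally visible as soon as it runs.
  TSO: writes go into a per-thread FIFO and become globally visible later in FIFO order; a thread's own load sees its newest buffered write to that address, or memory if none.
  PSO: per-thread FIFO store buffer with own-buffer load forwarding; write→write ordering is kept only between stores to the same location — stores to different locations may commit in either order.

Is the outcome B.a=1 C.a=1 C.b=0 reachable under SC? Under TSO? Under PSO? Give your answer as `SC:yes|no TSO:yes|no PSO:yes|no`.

outcome vector order: (B.a,C.a,C.b)
SC: 5 outcomes — {(0,0,2); (0,1,2); (1,0,0); (1,0,2); (1,1,2)}
TSO: 6 outcomes — {(0,0,0); (0,0,2); (0,1,2); (1,0,0); (1,0,2); (1,1,2)}
PSO: 8 outcomes — {(0,0,0); (0,0,2); (0,1,0); (0,1,2); (1,0,0); (1,0,2); (1,1,0); (1,1,2)}
target (1,1,0) ∈ {PSO}

SC:no TSO:no PSO:yes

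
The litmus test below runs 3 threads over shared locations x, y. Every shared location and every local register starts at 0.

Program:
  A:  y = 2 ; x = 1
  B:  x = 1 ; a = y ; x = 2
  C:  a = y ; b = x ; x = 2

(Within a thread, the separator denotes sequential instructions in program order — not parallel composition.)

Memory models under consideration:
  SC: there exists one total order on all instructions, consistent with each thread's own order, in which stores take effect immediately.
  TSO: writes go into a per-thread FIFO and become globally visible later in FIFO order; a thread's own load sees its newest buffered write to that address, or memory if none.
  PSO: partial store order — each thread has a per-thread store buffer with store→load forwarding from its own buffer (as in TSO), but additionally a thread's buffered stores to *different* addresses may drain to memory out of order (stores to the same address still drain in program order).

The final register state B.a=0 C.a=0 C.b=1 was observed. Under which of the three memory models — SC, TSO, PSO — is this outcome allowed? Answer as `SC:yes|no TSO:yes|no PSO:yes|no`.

outcome vector order: (B.a,C.a,C.b)
under SC → 000, 001, 002, 021, 022, 200, 201, 202, 220, 221, 222
under TSO → 000, 001, 002, 020, 021, 022, 200, 201, 202, 220, 221, 222
under PSO → 000, 001, 002, 020, 021, 022, 200, 201, 202, 220, 221, 222
target 001 ∈ {SC,TSO,PSO}

SC:yes TSO:yes PSO:yes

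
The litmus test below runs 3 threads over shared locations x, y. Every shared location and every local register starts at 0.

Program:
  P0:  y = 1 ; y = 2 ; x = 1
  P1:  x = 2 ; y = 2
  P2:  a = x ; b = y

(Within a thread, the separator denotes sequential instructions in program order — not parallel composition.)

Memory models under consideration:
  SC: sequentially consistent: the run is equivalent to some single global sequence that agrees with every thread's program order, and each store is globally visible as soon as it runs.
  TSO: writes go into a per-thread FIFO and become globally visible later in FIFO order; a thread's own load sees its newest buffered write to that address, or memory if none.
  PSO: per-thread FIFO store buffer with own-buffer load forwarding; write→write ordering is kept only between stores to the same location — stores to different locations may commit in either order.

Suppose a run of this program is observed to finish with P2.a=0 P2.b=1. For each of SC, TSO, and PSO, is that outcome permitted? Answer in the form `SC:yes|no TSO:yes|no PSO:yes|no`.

SC:yes TSO:yes PSO:yes

outcome vector order: (P2.a,P2.b)
SC (7): (0,0), (0,1), (0,2), (1,2), (2,0), (2,1), (2,2)
TSO (7): (0,0), (0,1), (0,2), (1,2), (2,0), (2,1), (2,2)
PSO (9): (0,0), (0,1), (0,2), (1,0), (1,1), (1,2), (2,0), (2,1), (2,2)
target (0,1) ∈ {SC,TSO,PSO}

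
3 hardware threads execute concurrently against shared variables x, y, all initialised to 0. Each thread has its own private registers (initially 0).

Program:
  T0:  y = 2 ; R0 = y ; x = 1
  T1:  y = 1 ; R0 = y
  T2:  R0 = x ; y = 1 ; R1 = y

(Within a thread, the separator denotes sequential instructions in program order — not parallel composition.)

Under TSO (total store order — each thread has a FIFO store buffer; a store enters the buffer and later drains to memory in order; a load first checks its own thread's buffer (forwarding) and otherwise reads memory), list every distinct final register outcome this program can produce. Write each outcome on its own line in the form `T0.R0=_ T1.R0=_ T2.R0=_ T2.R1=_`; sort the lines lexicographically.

T0.R0=1 T1.R0=1 T2.R0=0 T2.R1=1
T0.R0=1 T1.R0=1 T2.R0=0 T2.R1=2
T0.R0=1 T1.R0=1 T2.R0=1 T2.R1=1
T0.R0=1 T1.R0=2 T2.R0=0 T2.R1=1
T0.R0=2 T1.R0=1 T2.R0=0 T2.R1=1
T0.R0=2 T1.R0=1 T2.R0=0 T2.R1=2
T0.R0=2 T1.R0=1 T2.R0=1 T2.R1=1
T0.R0=2 T1.R0=2 T2.R0=0 T2.R1=1
T0.R0=2 T1.R0=2 T2.R0=0 T2.R1=2
T0.R0=2 T1.R0=2 T2.R0=1 T2.R1=1

outcome vector order: (T0.R0,T1.R0,T2.R0,T2.R1)
|TSO outcomes| = 10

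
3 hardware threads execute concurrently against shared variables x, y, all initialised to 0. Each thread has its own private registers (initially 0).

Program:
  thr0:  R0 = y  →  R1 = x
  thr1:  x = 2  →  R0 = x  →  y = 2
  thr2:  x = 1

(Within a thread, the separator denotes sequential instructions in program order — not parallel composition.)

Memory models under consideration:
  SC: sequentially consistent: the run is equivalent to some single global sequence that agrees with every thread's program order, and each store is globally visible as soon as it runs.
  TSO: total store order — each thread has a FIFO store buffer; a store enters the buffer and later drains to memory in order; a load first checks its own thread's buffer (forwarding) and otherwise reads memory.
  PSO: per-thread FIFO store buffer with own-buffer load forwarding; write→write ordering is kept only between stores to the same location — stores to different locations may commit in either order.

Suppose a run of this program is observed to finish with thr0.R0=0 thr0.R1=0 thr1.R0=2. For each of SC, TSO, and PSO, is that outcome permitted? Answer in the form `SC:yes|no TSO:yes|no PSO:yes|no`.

SC:yes TSO:yes PSO:yes

outcome vector order: (thr0.R0,thr0.R1,thr1.R0)
under SC → (0,0,1) (0,0,2) (0,1,1) (0,1,2) (0,2,1) (0,2,2) (2,1,1) (2,1,2) (2,2,2)
under TSO → (0,0,1) (0,0,2) (0,1,1) (0,1,2) (0,2,1) (0,2,2) (2,1,1) (2,1,2) (2,2,2)
under PSO → (0,0,1) (0,0,2) (0,1,1) (0,1,2) (0,2,1) (0,2,2) (2,0,2) (2,1,1) (2,1,2) (2,2,2)
target (0,0,2) ∈ {SC,TSO,PSO}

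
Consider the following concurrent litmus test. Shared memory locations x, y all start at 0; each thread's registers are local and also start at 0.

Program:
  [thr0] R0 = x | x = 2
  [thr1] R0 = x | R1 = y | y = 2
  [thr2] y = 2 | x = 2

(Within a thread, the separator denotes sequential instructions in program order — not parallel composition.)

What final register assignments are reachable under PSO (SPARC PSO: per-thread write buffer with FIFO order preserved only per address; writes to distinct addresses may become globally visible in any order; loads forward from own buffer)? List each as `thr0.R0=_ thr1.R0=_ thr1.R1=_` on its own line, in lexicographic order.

outcome vector order: (thr0.R0,thr1.R0,thr1.R1)
|PSO outcomes| = 8

thr0.R0=0 thr1.R0=0 thr1.R1=0
thr0.R0=0 thr1.R0=0 thr1.R1=2
thr0.R0=0 thr1.R0=2 thr1.R1=0
thr0.R0=0 thr1.R0=2 thr1.R1=2
thr0.R0=2 thr1.R0=0 thr1.R1=0
thr0.R0=2 thr1.R0=0 thr1.R1=2
thr0.R0=2 thr1.R0=2 thr1.R1=0
thr0.R0=2 thr1.R0=2 thr1.R1=2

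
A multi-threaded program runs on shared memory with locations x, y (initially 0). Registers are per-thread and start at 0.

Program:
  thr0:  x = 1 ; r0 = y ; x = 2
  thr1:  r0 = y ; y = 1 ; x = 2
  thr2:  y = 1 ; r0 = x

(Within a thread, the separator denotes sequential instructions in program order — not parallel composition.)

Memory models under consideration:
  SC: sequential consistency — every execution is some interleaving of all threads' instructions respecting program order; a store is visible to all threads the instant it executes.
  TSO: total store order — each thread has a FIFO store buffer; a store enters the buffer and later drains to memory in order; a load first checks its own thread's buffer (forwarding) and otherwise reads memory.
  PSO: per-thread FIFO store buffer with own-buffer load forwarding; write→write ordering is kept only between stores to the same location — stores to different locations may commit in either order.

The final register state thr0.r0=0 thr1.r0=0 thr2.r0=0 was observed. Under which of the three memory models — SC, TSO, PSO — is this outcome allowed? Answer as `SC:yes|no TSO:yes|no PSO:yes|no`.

outcome vector order: (thr0.r0,thr1.r0,thr2.r0)
[SC] allowed = {(0,0,1) (0,0,2) (0,1,1) (0,1,2) (1,0,0) (1,0,1) (1,0,2) (1,1,0) (1,1,1) (1,1,2)}
[TSO] allowed = {(0,0,0) (0,0,1) (0,0,2) (0,1,0) (0,1,1) (0,1,2) (1,0,0) (1,0,1) (1,0,2) (1,1,0) (1,1,1) (1,1,2)}
[PSO] allowed = {(0,0,0) (0,0,1) (0,0,2) (0,1,0) (0,1,1) (0,1,2) (1,0,0) (1,0,1) (1,0,2) (1,1,0) (1,1,1) (1,1,2)}
target (0,0,0) ∈ {TSO,PSO}

SC:no TSO:yes PSO:yes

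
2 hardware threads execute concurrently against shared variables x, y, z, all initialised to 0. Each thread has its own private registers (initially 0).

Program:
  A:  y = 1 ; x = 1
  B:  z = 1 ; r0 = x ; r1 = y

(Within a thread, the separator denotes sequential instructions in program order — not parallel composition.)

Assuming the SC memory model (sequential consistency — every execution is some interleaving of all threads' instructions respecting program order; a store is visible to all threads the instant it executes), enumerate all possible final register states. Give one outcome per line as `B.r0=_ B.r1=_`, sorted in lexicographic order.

B.r0=0 B.r1=0
B.r0=0 B.r1=1
B.r0=1 B.r1=1

outcome vector order: (B.r0,B.r1)
|SC outcomes| = 3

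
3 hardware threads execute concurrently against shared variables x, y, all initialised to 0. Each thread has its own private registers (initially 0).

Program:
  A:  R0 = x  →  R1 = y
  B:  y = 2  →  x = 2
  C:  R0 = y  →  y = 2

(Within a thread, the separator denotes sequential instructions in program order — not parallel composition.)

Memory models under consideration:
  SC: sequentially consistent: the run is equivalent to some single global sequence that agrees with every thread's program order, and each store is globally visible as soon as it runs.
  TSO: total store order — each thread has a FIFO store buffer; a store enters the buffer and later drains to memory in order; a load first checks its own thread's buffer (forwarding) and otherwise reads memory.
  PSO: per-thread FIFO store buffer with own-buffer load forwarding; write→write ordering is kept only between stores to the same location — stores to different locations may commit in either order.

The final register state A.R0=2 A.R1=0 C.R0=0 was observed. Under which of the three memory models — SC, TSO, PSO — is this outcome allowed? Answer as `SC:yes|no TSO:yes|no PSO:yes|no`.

outcome vector order: (A.R0,A.R1,C.R0)
[SC] allowed = {000 002 020 022 220 222}
[TSO] allowed = {000 002 020 022 220 222}
[PSO] allowed = {000 002 020 022 200 202 220 222}
target 200 ∈ {PSO}

SC:no TSO:no PSO:yes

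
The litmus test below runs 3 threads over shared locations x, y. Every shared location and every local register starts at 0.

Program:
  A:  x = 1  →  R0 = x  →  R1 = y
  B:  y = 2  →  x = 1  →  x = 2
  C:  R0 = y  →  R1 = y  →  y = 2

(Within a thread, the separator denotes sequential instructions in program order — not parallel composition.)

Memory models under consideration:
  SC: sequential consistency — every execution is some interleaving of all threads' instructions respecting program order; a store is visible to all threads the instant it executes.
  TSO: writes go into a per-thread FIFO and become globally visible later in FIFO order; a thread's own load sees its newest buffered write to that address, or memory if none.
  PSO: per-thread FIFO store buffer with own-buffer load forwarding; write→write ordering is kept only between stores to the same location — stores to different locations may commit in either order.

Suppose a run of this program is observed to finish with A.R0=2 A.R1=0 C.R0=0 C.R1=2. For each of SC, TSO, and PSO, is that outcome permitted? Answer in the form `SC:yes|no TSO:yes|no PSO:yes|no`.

outcome vector order: (A.R0,A.R1,C.R0,C.R1)
under SC → <1 0 0 0>, <1 0 0 2>, <1 0 2 2>, <1 2 0 0>, <1 2 0 2>, <1 2 2 2>, <2 2 0 0>, <2 2 0 2>, <2 2 2 2>
under TSO → <1 0 0 0>, <1 0 0 2>, <1 0 2 2>, <1 2 0 0>, <1 2 0 2>, <1 2 2 2>, <2 2 0 0>, <2 2 0 2>, <2 2 2 2>
under PSO → <1 0 0 0>, <1 0 0 2>, <1 0 2 2>, <1 2 0 0>, <1 2 0 2>, <1 2 2 2>, <2 0 0 0>, <2 0 0 2>, <2 0 2 2>, <2 2 0 0>, <2 2 0 2>, <2 2 2 2>
target <2 0 0 2> ∈ {PSO}

SC:no TSO:no PSO:yes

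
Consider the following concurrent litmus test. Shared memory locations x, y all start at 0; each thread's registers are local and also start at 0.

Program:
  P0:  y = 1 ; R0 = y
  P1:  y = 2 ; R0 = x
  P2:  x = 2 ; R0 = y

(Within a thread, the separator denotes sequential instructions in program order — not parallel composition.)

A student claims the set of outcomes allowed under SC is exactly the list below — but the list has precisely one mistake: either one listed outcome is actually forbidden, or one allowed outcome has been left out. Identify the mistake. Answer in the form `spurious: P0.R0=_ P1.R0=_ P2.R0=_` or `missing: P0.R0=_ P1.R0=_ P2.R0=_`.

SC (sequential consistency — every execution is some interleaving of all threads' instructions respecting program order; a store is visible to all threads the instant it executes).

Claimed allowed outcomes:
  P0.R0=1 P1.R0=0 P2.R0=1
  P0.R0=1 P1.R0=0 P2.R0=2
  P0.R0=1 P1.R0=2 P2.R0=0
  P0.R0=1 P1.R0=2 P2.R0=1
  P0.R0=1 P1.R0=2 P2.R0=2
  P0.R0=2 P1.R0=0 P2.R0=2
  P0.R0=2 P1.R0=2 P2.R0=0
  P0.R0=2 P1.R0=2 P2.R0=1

missing: P0.R0=2 P1.R0=2 P2.R0=2

outcome vector order: (P0.R0,P1.R0,P2.R0)
[SC] allowed = {<1 0 1>, <1 0 2>, <1 2 0>, <1 2 1>, <1 2 2>, <2 0 2>, <2 2 0>, <2 2 1>, <2 2 2>}
SC∖claimed = {<2 2 2>}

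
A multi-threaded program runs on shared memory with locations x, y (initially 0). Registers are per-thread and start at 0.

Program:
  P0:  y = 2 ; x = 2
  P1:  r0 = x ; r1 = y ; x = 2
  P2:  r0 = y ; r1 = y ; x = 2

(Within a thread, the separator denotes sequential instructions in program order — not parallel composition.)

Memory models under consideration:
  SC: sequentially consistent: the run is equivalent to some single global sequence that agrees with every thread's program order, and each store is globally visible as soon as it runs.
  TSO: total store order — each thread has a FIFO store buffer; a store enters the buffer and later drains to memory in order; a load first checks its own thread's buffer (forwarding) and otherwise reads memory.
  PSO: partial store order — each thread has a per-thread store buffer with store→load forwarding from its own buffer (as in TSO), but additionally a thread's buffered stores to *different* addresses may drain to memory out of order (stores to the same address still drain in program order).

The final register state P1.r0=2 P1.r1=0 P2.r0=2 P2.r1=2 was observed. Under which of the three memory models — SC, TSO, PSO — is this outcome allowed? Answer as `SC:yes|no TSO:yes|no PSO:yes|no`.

outcome vector order: (P1.r0,P1.r1,P2.r0,P2.r1)
SC: 10 outcomes — {0/0/0/0, 0/0/0/2, 0/0/2/2, 0/2/0/0, 0/2/0/2, 0/2/2/2, 2/0/0/0, 2/2/0/0, 2/2/0/2, 2/2/2/2}
TSO: 10 outcomes — {0/0/0/0, 0/0/0/2, 0/0/2/2, 0/2/0/0, 0/2/0/2, 0/2/2/2, 2/0/0/0, 2/2/0/0, 2/2/0/2, 2/2/2/2}
PSO: 12 outcomes — {0/0/0/0, 0/0/0/2, 0/0/2/2, 0/2/0/0, 0/2/0/2, 0/2/2/2, 2/0/0/0, 2/0/0/2, 2/0/2/2, 2/2/0/0, 2/2/0/2, 2/2/2/2}
target 2/0/2/2 ∈ {PSO}

SC:no TSO:no PSO:yes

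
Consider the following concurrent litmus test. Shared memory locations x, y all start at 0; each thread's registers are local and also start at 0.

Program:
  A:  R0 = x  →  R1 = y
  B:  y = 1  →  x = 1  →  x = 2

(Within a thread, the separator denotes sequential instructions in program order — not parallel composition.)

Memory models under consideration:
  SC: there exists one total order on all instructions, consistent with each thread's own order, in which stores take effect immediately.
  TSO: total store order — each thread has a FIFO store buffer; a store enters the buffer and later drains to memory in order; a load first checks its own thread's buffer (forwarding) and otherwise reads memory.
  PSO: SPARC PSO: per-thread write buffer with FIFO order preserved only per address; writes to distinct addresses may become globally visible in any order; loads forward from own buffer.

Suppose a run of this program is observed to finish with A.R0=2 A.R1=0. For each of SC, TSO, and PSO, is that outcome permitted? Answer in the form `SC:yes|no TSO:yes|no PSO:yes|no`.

outcome vector order: (A.R0,A.R1)
[SC] allowed = {<0 0>, <0 1>, <1 1>, <2 1>}
[TSO] allowed = {<0 0>, <0 1>, <1 1>, <2 1>}
[PSO] allowed = {<0 0>, <0 1>, <1 0>, <1 1>, <2 0>, <2 1>}
target <2 0> ∈ {PSO}

SC:no TSO:no PSO:yes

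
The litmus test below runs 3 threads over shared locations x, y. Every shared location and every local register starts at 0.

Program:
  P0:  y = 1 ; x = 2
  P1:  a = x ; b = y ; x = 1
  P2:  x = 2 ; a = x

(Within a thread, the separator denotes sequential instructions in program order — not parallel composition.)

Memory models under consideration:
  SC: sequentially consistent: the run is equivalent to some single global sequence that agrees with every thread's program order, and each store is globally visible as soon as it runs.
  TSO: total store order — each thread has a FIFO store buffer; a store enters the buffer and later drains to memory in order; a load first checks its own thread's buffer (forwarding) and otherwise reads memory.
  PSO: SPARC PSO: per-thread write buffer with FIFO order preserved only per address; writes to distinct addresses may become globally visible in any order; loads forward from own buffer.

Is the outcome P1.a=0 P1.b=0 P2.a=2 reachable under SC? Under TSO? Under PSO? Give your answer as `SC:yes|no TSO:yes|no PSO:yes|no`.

SC:yes TSO:yes PSO:yes

outcome vector order: (P1.a,P1.b,P2.a)
SC (8): 0/0/1, 0/0/2, 0/1/1, 0/1/2, 2/0/1, 2/0/2, 2/1/1, 2/1/2
TSO (8): 0/0/1, 0/0/2, 0/1/1, 0/1/2, 2/0/1, 2/0/2, 2/1/1, 2/1/2
PSO (8): 0/0/1, 0/0/2, 0/1/1, 0/1/2, 2/0/1, 2/0/2, 2/1/1, 2/1/2
target 0/0/2 ∈ {SC,TSO,PSO}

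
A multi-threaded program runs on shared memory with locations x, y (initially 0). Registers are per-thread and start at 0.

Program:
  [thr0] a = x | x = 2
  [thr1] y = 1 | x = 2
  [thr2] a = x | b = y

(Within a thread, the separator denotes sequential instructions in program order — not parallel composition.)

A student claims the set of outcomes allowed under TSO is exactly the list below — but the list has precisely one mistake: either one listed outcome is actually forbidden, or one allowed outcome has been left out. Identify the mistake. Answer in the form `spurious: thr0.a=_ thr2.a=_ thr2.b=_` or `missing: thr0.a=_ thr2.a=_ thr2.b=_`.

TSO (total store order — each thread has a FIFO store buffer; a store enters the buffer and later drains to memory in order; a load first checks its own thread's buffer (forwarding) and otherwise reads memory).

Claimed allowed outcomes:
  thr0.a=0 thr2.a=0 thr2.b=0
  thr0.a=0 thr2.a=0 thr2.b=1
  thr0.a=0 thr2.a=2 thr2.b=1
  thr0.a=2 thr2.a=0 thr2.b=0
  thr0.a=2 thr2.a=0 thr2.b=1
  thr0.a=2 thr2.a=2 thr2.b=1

missing: thr0.a=0 thr2.a=2 thr2.b=0

outcome vector order: (thr0.a,thr2.a,thr2.b)
under TSO → 000; 001; 020; 021; 200; 201; 221
TSO∖claimed = {020}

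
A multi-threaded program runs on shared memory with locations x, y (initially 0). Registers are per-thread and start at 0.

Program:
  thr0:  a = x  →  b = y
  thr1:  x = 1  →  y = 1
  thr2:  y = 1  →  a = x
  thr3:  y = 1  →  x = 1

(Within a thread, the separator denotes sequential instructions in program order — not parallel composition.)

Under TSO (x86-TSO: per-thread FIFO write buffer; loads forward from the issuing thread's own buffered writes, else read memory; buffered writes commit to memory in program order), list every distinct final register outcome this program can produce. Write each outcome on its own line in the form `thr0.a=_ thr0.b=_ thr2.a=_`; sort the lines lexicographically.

outcome vector order: (thr0.a,thr0.b,thr2.a)
|TSO outcomes| = 8

thr0.a=0 thr0.b=0 thr2.a=0
thr0.a=0 thr0.b=0 thr2.a=1
thr0.a=0 thr0.b=1 thr2.a=0
thr0.a=0 thr0.b=1 thr2.a=1
thr0.a=1 thr0.b=0 thr2.a=0
thr0.a=1 thr0.b=0 thr2.a=1
thr0.a=1 thr0.b=1 thr2.a=0
thr0.a=1 thr0.b=1 thr2.a=1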